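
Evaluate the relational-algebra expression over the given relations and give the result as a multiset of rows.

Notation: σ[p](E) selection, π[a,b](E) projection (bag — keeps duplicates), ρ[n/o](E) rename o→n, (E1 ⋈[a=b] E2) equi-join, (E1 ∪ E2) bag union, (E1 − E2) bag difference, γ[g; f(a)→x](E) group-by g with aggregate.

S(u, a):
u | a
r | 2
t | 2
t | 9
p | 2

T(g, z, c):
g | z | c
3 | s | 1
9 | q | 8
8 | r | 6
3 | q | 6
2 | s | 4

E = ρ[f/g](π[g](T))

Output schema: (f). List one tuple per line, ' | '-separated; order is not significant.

Row counts bottom-up:
  T → 5
  π[g](T) → 5
  ρ[f/g](π[g](T)) → 5

== RESULT ==
f
2
3
3
8
9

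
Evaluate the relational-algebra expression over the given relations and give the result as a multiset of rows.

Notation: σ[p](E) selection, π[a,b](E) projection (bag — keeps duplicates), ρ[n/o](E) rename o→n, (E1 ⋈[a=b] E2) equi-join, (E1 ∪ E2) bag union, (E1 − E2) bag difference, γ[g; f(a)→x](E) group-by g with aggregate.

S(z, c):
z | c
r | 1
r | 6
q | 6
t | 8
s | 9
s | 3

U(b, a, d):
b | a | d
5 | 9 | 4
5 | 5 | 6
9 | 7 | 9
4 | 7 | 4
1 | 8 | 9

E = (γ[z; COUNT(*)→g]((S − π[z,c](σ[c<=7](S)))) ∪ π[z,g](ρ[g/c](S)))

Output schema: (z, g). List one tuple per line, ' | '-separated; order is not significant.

Per-node cardinality:
  S → 6
  S → 6
  σ[c<=7](S) → 4
  π[z,c](σ[c<=7](S)) → 4
  (S − π[z,c](σ[c<=7](S))) → 2
  γ[z; COUNT(*)→g]((S − π[z,c](σ[c<=7](S)))) → 2
  S → 6
  ρ[g/c](S) → 6
  π[z,g](ρ[g/c](S)) → 6
  (γ[z; COUNT(*)→g]((S − π[z,c](σ[c<=7](S)))) ∪ π[z,g](ρ[g/c](S))) → 8

== RESULT ==
z | g
q | 6
r | 1
r | 6
s | 1
s | 3
s | 9
t | 1
t | 8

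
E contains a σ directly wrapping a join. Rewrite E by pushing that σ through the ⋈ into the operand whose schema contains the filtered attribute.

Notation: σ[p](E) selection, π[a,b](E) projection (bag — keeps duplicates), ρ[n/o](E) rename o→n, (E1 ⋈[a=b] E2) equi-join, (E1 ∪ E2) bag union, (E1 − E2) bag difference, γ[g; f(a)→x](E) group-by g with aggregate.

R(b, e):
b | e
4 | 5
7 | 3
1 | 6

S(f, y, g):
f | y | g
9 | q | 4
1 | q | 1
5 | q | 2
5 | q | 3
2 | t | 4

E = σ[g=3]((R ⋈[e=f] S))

σ filters on g, owned by the right side.
E' = (R ⋈[e=f] σ[g=3](S))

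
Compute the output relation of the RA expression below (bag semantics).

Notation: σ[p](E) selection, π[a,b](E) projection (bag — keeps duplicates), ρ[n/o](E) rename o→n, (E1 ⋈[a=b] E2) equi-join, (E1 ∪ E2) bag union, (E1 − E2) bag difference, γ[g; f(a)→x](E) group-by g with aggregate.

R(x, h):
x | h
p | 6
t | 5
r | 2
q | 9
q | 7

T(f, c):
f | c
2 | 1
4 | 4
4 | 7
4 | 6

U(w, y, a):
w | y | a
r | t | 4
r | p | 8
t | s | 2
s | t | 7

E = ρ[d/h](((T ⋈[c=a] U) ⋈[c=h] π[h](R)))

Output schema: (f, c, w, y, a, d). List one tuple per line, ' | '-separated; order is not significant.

Subexpression sizes:
  T → 4
  U → 4
  (T ⋈[c=a] U) → 2
  R → 5
  π[h](R) → 5
  ((T ⋈[c=a] U) ⋈[c=h] π[h](R)) → 1
  ρ[d/h](((T ⋈[c=a] U) ⋈[c=h] π[h](R))) → 1

== RESULT ==
f | c | w | y | a | d
4 | 7 | s | t | 7 | 7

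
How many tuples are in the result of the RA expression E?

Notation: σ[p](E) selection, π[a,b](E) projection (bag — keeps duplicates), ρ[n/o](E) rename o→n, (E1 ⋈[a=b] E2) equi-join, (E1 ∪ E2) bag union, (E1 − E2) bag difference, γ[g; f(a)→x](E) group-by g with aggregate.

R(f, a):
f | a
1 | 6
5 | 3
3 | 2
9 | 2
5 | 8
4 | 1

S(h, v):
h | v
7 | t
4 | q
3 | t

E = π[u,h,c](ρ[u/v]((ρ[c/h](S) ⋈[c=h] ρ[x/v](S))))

Subexpression sizes:
  S → 3
  ρ[c/h](S) → 3
  S → 3
  ρ[x/v](S) → 3
  (ρ[c/h](S) ⋈[c=h] ρ[x/v](S)) → 3
  ρ[u/v]((ρ[c/h](S) ⋈[c=h] ρ[x/v](S))) → 3
  π[u,h,c](ρ[u/v]((ρ[c/h](S) ⋈[c=h] ρ[x/v](S)))) → 3

|E| = 3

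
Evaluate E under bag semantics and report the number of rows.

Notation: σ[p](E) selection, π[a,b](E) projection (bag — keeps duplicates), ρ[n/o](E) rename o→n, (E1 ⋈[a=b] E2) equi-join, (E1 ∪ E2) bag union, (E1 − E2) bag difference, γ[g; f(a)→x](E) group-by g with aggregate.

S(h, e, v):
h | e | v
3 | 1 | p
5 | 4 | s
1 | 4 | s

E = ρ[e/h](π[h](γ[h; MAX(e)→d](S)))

Per-node cardinality:
  S → 3
  γ[h; MAX(e)→d](S) → 3
  π[h](γ[h; MAX(e)→d](S)) → 3
  ρ[e/h](π[h](γ[h; MAX(e)→d](S))) → 3

|E| = 3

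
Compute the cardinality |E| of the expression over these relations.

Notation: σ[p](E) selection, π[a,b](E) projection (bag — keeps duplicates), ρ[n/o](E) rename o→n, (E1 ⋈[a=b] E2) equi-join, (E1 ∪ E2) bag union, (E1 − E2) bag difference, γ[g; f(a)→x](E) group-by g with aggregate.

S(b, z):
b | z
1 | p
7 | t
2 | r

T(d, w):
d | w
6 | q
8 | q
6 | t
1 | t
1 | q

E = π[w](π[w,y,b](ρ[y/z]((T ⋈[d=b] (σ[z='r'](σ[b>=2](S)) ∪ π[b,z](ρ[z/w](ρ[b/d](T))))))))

Row counts bottom-up:
  T → 5
  S → 3
  σ[b>=2](S) → 2
  σ[z='r'](σ[b>=2](S)) → 1
  T → 5
  ρ[b/d](T) → 5
  ρ[z/w](ρ[b/d](T)) → 5
  π[b,z](ρ[z/w](ρ[b/d](T))) → 5
  (σ[z='r'](σ[b>=2](S)) ∪ π[b,z](ρ[z/w](ρ[b/d](T)))) → 6
  (T ⋈[d=b] (σ[z='r'](σ[b>=2](S)) ∪ π[b,z](ρ[z/w](ρ[b/d](T))))) → 9
  ρ[y/z]((T ⋈[d=b] (σ[z='r'](σ[b>=2](S)) ∪ π[b,z](ρ[z/w](ρ[b/d](T)))))) → 9
  π[w,y,b](ρ[y/z]((T ⋈[d=b] (σ[z='r'](σ[b>=2](S)) ∪ π[b,z](ρ[z/w](ρ[b/d](T))))))) → 9
  π[w](π[w,y,b](ρ[y/z]((T ⋈[d=b] (σ[z='r'](σ[b>=2](S)) ∪ π[b,z](ρ[z/w](ρ[b/d](T)))))))) → 9

|E| = 9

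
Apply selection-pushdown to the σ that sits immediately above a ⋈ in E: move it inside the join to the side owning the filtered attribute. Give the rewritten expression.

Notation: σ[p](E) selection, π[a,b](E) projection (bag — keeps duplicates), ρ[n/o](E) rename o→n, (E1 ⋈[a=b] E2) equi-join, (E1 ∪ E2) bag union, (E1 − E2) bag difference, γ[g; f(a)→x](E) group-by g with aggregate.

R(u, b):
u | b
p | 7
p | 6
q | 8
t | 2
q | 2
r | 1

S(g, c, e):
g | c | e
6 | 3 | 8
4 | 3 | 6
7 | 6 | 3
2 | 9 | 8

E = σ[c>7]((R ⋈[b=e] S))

σ filters on c, owned by the right side.
E' = (R ⋈[b=e] σ[c>7](S))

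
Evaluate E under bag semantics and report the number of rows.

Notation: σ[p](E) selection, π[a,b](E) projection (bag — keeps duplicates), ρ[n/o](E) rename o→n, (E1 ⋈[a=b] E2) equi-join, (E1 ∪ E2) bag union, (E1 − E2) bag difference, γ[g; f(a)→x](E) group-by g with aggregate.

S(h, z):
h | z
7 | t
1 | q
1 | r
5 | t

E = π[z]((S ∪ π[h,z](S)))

Row counts bottom-up:
  S → 4
  S → 4
  π[h,z](S) → 4
  (S ∪ π[h,z](S)) → 8
  π[z]((S ∪ π[h,z](S))) → 8

|E| = 8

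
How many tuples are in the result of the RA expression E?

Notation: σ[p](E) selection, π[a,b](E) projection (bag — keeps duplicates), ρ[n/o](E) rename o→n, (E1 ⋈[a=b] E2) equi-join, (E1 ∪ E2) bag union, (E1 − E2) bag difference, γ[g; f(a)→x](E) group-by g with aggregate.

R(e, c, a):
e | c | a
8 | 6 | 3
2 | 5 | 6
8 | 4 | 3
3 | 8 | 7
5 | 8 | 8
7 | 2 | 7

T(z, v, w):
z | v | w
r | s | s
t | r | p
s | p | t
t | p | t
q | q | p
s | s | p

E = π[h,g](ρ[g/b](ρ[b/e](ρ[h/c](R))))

Subexpression sizes:
  R → 6
  ρ[h/c](R) → 6
  ρ[b/e](ρ[h/c](R)) → 6
  ρ[g/b](ρ[b/e](ρ[h/c](R))) → 6
  π[h,g](ρ[g/b](ρ[b/e](ρ[h/c](R)))) → 6

|E| = 6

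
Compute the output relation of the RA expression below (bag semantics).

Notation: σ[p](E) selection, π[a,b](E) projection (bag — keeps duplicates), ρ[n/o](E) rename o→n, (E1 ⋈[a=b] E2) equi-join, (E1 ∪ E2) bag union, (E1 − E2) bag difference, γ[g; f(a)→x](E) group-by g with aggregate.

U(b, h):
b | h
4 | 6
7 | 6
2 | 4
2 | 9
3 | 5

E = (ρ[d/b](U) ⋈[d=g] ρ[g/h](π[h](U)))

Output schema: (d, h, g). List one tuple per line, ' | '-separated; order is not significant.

Subexpression sizes:
  U → 5
  ρ[d/b](U) → 5
  U → 5
  π[h](U) → 5
  ρ[g/h](π[h](U)) → 5
  (ρ[d/b](U) ⋈[d=g] ρ[g/h](π[h](U))) → 1

== RESULT ==
d | h | g
4 | 6 | 4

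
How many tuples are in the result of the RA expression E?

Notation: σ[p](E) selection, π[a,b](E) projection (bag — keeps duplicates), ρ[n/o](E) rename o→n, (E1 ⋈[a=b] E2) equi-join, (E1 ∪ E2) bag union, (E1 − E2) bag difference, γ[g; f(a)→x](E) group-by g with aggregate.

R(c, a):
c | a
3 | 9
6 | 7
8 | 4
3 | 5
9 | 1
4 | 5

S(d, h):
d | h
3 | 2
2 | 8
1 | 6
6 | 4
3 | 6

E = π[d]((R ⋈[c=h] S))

Row counts bottom-up:
  R → 6
  S → 5
  (R ⋈[c=h] S) → 4
  π[d]((R ⋈[c=h] S)) → 4

|E| = 4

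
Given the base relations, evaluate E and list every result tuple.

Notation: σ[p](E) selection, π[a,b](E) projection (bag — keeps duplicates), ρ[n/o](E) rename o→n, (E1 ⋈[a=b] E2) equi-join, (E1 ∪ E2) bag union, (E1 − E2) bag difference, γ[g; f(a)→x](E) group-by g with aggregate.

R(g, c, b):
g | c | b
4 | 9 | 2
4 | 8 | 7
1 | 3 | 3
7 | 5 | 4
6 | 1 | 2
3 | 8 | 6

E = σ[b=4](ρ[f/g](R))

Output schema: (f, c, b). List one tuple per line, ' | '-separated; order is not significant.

Subexpression sizes:
  R → 6
  ρ[f/g](R) → 6
  σ[b=4](ρ[f/g](R)) → 1

== RESULT ==
f | c | b
7 | 5 | 4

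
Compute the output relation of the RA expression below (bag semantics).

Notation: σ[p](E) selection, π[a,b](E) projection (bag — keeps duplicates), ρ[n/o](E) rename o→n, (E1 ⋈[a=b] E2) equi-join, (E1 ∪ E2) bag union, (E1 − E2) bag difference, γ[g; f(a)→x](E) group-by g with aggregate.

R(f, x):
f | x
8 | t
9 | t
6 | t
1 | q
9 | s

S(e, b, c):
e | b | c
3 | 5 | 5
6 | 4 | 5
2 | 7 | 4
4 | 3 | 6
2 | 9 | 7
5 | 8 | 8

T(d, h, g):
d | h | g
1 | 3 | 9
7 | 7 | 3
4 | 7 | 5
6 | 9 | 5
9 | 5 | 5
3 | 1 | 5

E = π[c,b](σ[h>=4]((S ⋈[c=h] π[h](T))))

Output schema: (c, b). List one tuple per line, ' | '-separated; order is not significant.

Row counts bottom-up:
  S → 6
  T → 6
  π[h](T) → 6
  (S ⋈[c=h] π[h](T)) → 4
  σ[h>=4]((S ⋈[c=h] π[h](T))) → 4
  π[c,b](σ[h>=4]((S ⋈[c=h] π[h](T)))) → 4

== RESULT ==
c | b
5 | 4
5 | 5
7 | 9
7 | 9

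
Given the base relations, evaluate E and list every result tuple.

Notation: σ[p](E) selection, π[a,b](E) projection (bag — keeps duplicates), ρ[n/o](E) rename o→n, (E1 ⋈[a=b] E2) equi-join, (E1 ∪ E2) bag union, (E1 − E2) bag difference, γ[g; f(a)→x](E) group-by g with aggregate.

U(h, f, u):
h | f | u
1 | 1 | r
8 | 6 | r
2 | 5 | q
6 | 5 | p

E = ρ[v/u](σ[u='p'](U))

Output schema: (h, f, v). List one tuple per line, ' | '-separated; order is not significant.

Row counts bottom-up:
  U → 4
  σ[u='p'](U) → 1
  ρ[v/u](σ[u='p'](U)) → 1

== RESULT ==
h | f | v
6 | 5 | p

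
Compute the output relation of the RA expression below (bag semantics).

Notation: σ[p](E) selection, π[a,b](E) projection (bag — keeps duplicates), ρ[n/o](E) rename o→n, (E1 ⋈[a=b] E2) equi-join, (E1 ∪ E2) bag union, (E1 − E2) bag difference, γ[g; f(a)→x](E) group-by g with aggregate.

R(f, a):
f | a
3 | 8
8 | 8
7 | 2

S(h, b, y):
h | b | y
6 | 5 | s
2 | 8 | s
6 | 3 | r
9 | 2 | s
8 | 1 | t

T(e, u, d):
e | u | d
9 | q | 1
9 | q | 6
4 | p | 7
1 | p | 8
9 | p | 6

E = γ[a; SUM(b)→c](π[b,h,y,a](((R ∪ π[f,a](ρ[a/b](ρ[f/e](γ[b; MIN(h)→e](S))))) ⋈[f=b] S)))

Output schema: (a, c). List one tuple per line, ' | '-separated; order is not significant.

Stepwise |·|:
  R → 3
  S → 5
  γ[b; MIN(h)→e](S) → 5
  ρ[f/e](γ[b; MIN(h)→e](S)) → 5
  ρ[a/b](ρ[f/e](γ[b; MIN(h)→e](S))) → 5
  π[f,a](ρ[a/b](ρ[f/e](γ[b; MIN(h)→e](S)))) → 5
  (R ∪ π[f,a](ρ[a/b](ρ[f/e](γ[b; MIN(h)→e](S))))) → 8
  S → 5
  ((R ∪ π[f,a](ρ[a/b](ρ[f/e](γ[b; MIN(h)→e](S))))) ⋈[f=b] S) → 4
  π[b,h,y,a](((R ∪ π[f,a](ρ[a/b](ρ[f/e](γ[b; MIN(h)→e](S))))) ⋈[f=b] S)) → 4
  γ[a; SUM(b)→c](π[b,h,y,a](((R ∪ π[f,a](ρ[a/b](ρ[f/e](γ[b; MIN(h)→e](S))))) ⋈[f=b] S))) → 2

== RESULT ==
a | c
1 | 8
8 | 13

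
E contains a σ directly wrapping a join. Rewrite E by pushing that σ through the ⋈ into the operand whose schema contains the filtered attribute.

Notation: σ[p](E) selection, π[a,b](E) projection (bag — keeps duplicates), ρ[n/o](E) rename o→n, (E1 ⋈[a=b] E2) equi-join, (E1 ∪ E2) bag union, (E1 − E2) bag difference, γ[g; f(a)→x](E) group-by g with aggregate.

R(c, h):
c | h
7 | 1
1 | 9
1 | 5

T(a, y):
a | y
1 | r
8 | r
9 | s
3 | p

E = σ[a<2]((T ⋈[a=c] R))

σ filters on a, owned by the left side.
E' = (σ[a<2](T) ⋈[a=c] R)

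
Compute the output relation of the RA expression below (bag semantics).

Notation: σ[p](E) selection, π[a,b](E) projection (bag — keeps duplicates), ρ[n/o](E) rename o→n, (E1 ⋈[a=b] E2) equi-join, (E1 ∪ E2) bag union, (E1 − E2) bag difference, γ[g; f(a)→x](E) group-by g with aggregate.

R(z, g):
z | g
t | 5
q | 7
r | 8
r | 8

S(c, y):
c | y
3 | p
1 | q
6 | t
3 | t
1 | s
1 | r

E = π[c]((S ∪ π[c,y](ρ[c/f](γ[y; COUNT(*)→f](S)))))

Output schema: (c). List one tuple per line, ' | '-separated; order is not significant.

Per-node cardinality:
  S → 6
  S → 6
  γ[y; COUNT(*)→f](S) → 5
  ρ[c/f](γ[y; COUNT(*)→f](S)) → 5
  π[c,y](ρ[c/f](γ[y; COUNT(*)→f](S))) → 5
  (S ∪ π[c,y](ρ[c/f](γ[y; COUNT(*)→f](S)))) → 11
  π[c]((S ∪ π[c,y](ρ[c/f](γ[y; COUNT(*)→f](S))))) → 11

== RESULT ==
c
1
1
1
1
1
1
1
2
3
3
6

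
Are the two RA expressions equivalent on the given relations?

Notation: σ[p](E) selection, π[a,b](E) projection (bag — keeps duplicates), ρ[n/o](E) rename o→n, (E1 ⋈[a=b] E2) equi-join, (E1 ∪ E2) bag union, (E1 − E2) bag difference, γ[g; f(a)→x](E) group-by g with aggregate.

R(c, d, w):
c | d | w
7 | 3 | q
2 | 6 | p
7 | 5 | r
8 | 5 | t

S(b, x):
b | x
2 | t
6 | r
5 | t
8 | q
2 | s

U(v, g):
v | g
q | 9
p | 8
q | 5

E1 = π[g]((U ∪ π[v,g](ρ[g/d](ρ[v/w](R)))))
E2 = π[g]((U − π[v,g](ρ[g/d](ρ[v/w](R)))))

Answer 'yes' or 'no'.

E1 per-node cardinality:
  U → 3
  R → 4
  ρ[v/w](R) → 4
  ρ[g/d](ρ[v/w](R)) → 4
  π[v,g](ρ[g/d](ρ[v/w](R))) → 4
  (U ∪ π[v,g](ρ[g/d](ρ[v/w](R)))) → 7
  π[g]((U ∪ π[v,g](ρ[g/d](ρ[v/w](R))))) → 7
E2 per-node cardinality:
  U → 3
  R → 4
  ρ[v/w](R) → 4
  ρ[g/d](ρ[v/w](R)) → 4
  π[v,g](ρ[g/d](ρ[v/w](R))) → 4
  (U − π[v,g](ρ[g/d](ρ[v/w](R)))) → 3
  π[g]((U − π[v,g](ρ[g/d](ρ[v/w](R))))) → 3

E1 result:
g
3
5
5
5
6
8
9
E2 result:
g
5
8
9
Witness: (6,) appears 1× in E1 but 0× in E2.

no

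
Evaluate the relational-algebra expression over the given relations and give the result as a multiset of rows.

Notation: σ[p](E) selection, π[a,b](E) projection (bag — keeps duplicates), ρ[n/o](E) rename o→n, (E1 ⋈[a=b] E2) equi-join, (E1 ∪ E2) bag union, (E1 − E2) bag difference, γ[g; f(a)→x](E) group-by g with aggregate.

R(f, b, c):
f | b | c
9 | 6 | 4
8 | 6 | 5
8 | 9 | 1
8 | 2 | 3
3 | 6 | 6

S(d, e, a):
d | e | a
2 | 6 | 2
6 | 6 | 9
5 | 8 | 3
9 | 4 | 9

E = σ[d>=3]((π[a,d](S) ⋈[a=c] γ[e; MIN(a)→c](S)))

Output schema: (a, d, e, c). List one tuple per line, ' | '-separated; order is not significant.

Row counts bottom-up:
  S → 4
  π[a,d](S) → 4
  S → 4
  γ[e; MIN(a)→c](S) → 3
  (π[a,d](S) ⋈[a=c] γ[e; MIN(a)→c](S)) → 4
  σ[d>=3]((π[a,d](S) ⋈[a=c] γ[e; MIN(a)→c](S))) → 3

== RESULT ==
a | d | e | c
3 | 5 | 8 | 3
9 | 6 | 4 | 9
9 | 9 | 4 | 9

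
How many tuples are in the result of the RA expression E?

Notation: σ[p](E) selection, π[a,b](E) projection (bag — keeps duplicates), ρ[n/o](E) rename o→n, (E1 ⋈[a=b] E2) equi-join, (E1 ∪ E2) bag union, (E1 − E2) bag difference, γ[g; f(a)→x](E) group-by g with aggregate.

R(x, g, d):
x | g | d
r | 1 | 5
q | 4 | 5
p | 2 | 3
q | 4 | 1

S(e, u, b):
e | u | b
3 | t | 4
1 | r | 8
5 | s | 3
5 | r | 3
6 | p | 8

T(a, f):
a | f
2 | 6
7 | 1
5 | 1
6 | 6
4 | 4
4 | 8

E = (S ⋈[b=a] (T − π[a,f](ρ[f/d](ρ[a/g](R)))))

Per-node cardinality:
  S → 5
  T → 6
  R → 4
  ρ[a/g](R) → 4
  ρ[f/d](ρ[a/g](R)) → 4
  π[a,f](ρ[f/d](ρ[a/g](R))) → 4
  (T − π[a,f](ρ[f/d](ρ[a/g](R)))) → 6
  (S ⋈[b=a] (T − π[a,f](ρ[f/d](ρ[a/g](R))))) → 2

|E| = 2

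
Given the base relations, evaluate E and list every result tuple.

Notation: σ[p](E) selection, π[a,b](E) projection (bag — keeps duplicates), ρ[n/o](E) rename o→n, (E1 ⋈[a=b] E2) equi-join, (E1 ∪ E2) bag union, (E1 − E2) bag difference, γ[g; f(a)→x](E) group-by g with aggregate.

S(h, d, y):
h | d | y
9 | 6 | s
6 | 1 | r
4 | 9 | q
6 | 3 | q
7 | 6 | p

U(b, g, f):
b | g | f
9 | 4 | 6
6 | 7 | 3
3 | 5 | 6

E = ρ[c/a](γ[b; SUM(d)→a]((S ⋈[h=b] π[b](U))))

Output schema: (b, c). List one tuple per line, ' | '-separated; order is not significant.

Per-node cardinality:
  S → 5
  U → 3
  π[b](U) → 3
  (S ⋈[h=b] π[b](U)) → 3
  γ[b; SUM(d)→a]((S ⋈[h=b] π[b](U))) → 2
  ρ[c/a](γ[b; SUM(d)→a]((S ⋈[h=b] π[b](U)))) → 2

== RESULT ==
b | c
6 | 4
9 | 6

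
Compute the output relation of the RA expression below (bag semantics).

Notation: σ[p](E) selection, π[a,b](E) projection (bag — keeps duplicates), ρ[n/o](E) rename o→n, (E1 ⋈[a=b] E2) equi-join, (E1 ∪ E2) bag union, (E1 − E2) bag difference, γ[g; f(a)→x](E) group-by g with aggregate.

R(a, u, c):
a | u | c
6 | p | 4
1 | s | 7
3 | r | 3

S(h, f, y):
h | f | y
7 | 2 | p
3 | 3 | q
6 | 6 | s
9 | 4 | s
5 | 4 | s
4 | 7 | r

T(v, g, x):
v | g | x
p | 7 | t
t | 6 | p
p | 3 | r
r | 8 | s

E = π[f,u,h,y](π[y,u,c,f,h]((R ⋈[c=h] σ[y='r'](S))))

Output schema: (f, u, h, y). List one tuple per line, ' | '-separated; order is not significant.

Stepwise |·|:
  R → 3
  S → 6
  σ[y='r'](S) → 1
  (R ⋈[c=h] σ[y='r'](S)) → 1
  π[y,u,c,f,h]((R ⋈[c=h] σ[y='r'](S))) → 1
  π[f,u,h,y](π[y,u,c,f,h]((R ⋈[c=h] σ[y='r'](S)))) → 1

== RESULT ==
f | u | h | y
7 | p | 4 | r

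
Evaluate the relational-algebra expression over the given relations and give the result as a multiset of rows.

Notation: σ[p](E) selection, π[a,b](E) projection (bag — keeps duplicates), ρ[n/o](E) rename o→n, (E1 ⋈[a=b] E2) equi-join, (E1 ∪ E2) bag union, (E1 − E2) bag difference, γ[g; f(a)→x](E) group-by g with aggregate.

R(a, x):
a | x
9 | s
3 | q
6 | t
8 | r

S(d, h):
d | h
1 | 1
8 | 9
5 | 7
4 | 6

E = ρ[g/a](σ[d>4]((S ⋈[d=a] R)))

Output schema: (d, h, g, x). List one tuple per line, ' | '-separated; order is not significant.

Row counts bottom-up:
  S → 4
  R → 4
  (S ⋈[d=a] R) → 1
  σ[d>4]((S ⋈[d=a] R)) → 1
  ρ[g/a](σ[d>4]((S ⋈[d=a] R))) → 1

== RESULT ==
d | h | g | x
8 | 9 | 8 | r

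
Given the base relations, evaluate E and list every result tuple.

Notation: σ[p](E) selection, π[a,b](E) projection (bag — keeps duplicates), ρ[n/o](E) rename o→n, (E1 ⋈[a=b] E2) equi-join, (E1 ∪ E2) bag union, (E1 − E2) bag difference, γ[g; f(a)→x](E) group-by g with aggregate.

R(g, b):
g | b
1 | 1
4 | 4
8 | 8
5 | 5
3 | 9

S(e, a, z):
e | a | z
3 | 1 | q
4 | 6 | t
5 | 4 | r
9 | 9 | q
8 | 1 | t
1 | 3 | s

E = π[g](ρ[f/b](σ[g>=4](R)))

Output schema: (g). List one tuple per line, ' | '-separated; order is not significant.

Row counts bottom-up:
  R → 5
  σ[g>=4](R) → 3
  ρ[f/b](σ[g>=4](R)) → 3
  π[g](ρ[f/b](σ[g>=4](R))) → 3

== RESULT ==
g
4
5
8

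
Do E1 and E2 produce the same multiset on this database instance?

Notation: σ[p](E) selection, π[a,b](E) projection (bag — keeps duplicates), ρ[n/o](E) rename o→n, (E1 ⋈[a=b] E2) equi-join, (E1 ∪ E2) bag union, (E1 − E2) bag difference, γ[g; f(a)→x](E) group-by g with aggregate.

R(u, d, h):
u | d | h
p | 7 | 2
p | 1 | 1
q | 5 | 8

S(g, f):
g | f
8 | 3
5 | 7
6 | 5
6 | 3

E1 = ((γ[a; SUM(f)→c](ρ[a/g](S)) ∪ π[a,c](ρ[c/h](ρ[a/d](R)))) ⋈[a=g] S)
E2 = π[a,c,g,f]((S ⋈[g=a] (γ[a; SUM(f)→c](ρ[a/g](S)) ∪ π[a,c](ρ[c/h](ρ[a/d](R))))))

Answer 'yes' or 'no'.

E1 subexpression sizes:
  S → 4
  ρ[a/g](S) → 4
  γ[a; SUM(f)→c](ρ[a/g](S)) → 3
  R → 3
  ρ[a/d](R) → 3
  ρ[c/h](ρ[a/d](R)) → 3
  π[a,c](ρ[c/h](ρ[a/d](R))) → 3
  (γ[a; SUM(f)→c](ρ[a/g](S)) ∪ π[a,c](ρ[c/h](ρ[a/d](R)))) → 6
  S → 4
  ((γ[a; SUM(f)→c](ρ[a/g](S)) ∪ π[a,c](ρ[c/h](ρ[a/d](R)))) ⋈[a=g] S) → 5
E2 subexpression sizes:
  S → 4
  S → 4
  ρ[a/g](S) → 4
  γ[a; SUM(f)→c](ρ[a/g](S)) → 3
  R → 3
  ρ[a/d](R) → 3
  ρ[c/h](ρ[a/d](R)) → 3
  π[a,c](ρ[c/h](ρ[a/d](R))) → 3
  (γ[a; SUM(f)→c](ρ[a/g](S)) ∪ π[a,c](ρ[c/h](ρ[a/d](R)))) → 6
  (S ⋈[g=a] (γ[a; SUM(f)→c](ρ[a/g](S)) ∪ π[a,c](ρ[c/h](ρ[a/d](R))))) → 5
  π[a,c,g,f]((S ⋈[g=a] (γ[a; SUM(f)→c](ρ[a/g](S)) ∪ π[a,c](ρ[c/h](ρ[a/d](R)))))) → 5

E1 and E2 produce the same multiset:
a | c | g | f
5 | 7 | 5 | 7
5 | 8 | 5 | 7
6 | 8 | 6 | 3
6 | 8 | 6 | 5
8 | 3 | 8 | 3

yes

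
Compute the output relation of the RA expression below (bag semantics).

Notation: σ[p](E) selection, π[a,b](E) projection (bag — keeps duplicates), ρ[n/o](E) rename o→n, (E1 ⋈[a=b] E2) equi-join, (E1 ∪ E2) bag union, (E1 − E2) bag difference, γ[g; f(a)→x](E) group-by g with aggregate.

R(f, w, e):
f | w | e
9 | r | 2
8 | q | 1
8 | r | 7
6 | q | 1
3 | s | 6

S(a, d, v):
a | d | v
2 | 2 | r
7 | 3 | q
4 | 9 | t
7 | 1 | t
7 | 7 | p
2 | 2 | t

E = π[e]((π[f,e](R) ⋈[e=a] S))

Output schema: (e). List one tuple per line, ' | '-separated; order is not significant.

Subexpression sizes:
  R → 5
  π[f,e](R) → 5
  S → 6
  (π[f,e](R) ⋈[e=a] S) → 5
  π[e]((π[f,e](R) ⋈[e=a] S)) → 5

== RESULT ==
e
2
2
7
7
7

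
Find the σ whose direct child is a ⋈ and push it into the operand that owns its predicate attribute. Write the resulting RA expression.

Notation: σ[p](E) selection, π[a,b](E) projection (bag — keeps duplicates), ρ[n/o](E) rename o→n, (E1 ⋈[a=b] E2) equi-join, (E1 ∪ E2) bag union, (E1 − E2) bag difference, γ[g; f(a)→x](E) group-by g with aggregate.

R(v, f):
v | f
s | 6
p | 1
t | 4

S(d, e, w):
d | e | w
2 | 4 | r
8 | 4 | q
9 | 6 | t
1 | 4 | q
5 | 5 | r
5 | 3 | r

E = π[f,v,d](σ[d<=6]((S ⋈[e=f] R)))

σ filters on d, owned by the left side.
E' = π[f,v,d]((σ[d<=6](S) ⋈[e=f] R))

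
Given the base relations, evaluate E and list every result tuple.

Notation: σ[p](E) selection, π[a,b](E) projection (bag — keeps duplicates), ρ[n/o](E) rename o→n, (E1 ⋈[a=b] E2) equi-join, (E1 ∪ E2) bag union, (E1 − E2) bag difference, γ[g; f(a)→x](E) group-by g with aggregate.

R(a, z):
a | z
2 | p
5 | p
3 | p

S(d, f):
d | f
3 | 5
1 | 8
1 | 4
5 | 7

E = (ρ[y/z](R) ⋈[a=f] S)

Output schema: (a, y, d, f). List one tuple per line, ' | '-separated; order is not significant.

Row counts bottom-up:
  R → 3
  ρ[y/z](R) → 3
  S → 4
  (ρ[y/z](R) ⋈[a=f] S) → 1

== RESULT ==
a | y | d | f
5 | p | 3 | 5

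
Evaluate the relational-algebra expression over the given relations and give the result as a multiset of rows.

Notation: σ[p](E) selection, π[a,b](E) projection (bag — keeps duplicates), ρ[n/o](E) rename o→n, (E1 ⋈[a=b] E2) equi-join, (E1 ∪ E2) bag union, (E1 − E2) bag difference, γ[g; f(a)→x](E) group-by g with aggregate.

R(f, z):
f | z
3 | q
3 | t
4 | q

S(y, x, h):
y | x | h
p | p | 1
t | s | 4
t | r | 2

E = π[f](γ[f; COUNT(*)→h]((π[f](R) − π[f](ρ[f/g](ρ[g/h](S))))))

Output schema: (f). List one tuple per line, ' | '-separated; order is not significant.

Per-node cardinality:
  R → 3
  π[f](R) → 3
  S → 3
  ρ[g/h](S) → 3
  ρ[f/g](ρ[g/h](S)) → 3
  π[f](ρ[f/g](ρ[g/h](S))) → 3
  (π[f](R) − π[f](ρ[f/g](ρ[g/h](S)))) → 2
  γ[f; COUNT(*)→h]((π[f](R) − π[f](ρ[f/g](ρ[g/h](S))))) → 1
  π[f](γ[f; COUNT(*)→h]((π[f](R) − π[f](ρ[f/g](ρ[g/h](S)))))) → 1

== RESULT ==
f
3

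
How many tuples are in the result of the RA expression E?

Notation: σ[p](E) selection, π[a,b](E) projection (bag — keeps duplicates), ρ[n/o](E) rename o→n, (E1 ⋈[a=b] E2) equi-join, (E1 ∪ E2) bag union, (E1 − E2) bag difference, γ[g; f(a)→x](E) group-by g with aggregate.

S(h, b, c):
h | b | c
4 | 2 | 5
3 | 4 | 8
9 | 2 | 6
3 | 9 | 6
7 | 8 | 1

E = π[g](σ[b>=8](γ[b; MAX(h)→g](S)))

Per-node cardinality:
  S → 5
  γ[b; MAX(h)→g](S) → 4
  σ[b>=8](γ[b; MAX(h)→g](S)) → 2
  π[g](σ[b>=8](γ[b; MAX(h)→g](S))) → 2

|E| = 2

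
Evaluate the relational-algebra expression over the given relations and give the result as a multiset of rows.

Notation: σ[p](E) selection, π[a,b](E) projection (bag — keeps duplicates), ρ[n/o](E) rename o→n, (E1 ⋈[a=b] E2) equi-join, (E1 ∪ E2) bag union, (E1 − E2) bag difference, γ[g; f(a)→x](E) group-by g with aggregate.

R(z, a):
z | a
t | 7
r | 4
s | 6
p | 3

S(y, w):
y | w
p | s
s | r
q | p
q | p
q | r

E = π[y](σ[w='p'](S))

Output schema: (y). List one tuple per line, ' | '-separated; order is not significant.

Stepwise |·|:
  S → 5
  σ[w='p'](S) → 2
  π[y](σ[w='p'](S)) → 2

== RESULT ==
y
q
q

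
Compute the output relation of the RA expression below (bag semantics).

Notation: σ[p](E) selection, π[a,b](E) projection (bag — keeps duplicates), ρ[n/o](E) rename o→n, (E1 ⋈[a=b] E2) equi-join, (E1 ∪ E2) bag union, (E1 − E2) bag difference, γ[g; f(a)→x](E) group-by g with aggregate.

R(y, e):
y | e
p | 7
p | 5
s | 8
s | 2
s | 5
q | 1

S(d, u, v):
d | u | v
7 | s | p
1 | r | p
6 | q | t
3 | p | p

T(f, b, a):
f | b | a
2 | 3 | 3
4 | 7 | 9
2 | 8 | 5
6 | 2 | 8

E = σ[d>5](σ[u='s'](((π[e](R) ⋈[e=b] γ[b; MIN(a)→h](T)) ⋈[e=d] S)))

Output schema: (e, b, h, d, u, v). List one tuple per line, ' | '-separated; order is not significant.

Per-node cardinality:
  R → 6
  π[e](R) → 6
  T → 4
  γ[b; MIN(a)→h](T) → 4
  (π[e](R) ⋈[e=b] γ[b; MIN(a)→h](T)) → 3
  S → 4
  ((π[e](R) ⋈[e=b] γ[b; MIN(a)→h](T)) ⋈[e=d] S) → 1
  σ[u='s'](((π[e](R) ⋈[e=b] γ[b; MIN(a)→h](T)) ⋈[e=d] S)) → 1
  σ[d>5](σ[u='s'](((π[e](R) ⋈[e=b] γ[b; MIN(a)→h](T)) ⋈[e=d] S))) → 1

== RESULT ==
e | b | h | d | u | v
7 | 7 | 9 | 7 | s | p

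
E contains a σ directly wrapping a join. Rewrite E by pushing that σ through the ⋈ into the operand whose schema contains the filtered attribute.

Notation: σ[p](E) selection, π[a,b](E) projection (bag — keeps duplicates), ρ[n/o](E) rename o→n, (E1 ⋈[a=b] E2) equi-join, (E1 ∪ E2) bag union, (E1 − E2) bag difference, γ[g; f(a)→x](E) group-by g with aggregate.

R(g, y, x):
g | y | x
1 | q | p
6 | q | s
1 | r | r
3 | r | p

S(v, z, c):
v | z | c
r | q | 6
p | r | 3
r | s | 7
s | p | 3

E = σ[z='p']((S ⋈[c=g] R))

σ filters on z, owned by the left side.
E' = (σ[z='p'](S) ⋈[c=g] R)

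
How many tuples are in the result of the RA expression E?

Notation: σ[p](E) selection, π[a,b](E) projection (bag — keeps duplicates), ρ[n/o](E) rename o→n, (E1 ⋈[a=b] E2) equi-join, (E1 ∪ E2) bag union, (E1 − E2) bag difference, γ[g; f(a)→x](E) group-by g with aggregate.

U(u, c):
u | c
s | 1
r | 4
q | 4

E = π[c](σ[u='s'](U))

Per-node cardinality:
  U → 3
  σ[u='s'](U) → 1
  π[c](σ[u='s'](U)) → 1

|E| = 1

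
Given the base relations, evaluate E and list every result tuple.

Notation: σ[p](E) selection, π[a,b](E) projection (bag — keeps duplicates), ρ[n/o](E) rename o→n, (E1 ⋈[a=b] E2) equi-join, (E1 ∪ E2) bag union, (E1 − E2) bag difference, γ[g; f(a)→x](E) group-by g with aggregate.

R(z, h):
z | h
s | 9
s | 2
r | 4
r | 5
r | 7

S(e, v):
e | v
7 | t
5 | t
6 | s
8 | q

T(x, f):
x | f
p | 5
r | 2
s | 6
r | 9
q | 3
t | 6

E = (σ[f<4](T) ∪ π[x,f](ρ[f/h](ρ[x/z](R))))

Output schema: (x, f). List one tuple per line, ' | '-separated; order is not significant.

Per-node cardinality:
  T → 6
  σ[f<4](T) → 2
  R → 5
  ρ[x/z](R) → 5
  ρ[f/h](ρ[x/z](R)) → 5
  π[x,f](ρ[f/h](ρ[x/z](R))) → 5
  (σ[f<4](T) ∪ π[x,f](ρ[f/h](ρ[x/z](R)))) → 7

== RESULT ==
x | f
q | 3
r | 2
r | 4
r | 5
r | 7
s | 2
s | 9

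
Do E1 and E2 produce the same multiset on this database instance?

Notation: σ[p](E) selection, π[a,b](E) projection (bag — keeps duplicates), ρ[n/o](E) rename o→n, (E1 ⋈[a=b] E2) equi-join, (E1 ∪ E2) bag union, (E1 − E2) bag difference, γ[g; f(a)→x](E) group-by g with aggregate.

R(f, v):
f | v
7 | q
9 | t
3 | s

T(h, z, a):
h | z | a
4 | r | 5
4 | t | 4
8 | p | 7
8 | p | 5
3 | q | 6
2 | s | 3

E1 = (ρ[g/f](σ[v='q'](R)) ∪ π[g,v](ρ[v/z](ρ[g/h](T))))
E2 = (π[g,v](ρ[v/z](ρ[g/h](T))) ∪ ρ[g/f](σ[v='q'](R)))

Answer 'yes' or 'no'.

E1 per-node cardinality:
  R → 3
  σ[v='q'](R) → 1
  ρ[g/f](σ[v='q'](R)) → 1
  T → 6
  ρ[g/h](T) → 6
  ρ[v/z](ρ[g/h](T)) → 6
  π[g,v](ρ[v/z](ρ[g/h](T))) → 6
  (ρ[g/f](σ[v='q'](R)) ∪ π[g,v](ρ[v/z](ρ[g/h](T)))) → 7
E2 per-node cardinality:
  T → 6
  ρ[g/h](T) → 6
  ρ[v/z](ρ[g/h](T)) → 6
  π[g,v](ρ[v/z](ρ[g/h](T))) → 6
  R → 3
  σ[v='q'](R) → 1
  ρ[g/f](σ[v='q'](R)) → 1
  (π[g,v](ρ[v/z](ρ[g/h](T))) ∪ ρ[g/f](σ[v='q'](R))) → 7

E1 and E2 produce the same multiset:
g | v
2 | s
3 | q
4 | r
4 | t
7 | q
8 | p
8 | p

yes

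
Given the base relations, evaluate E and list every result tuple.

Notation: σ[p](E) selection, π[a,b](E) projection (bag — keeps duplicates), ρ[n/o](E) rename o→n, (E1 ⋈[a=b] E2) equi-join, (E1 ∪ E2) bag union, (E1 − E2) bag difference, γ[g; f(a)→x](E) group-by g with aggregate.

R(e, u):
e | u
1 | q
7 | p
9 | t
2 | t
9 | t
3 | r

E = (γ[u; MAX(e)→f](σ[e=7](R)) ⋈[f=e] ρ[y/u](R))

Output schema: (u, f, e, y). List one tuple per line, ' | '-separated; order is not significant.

Subexpression sizes:
  R → 6
  σ[e=7](R) → 1
  γ[u; MAX(e)→f](σ[e=7](R)) → 1
  R → 6
  ρ[y/u](R) → 6
  (γ[u; MAX(e)→f](σ[e=7](R)) ⋈[f=e] ρ[y/u](R)) → 1

== RESULT ==
u | f | e | y
p | 7 | 7 | p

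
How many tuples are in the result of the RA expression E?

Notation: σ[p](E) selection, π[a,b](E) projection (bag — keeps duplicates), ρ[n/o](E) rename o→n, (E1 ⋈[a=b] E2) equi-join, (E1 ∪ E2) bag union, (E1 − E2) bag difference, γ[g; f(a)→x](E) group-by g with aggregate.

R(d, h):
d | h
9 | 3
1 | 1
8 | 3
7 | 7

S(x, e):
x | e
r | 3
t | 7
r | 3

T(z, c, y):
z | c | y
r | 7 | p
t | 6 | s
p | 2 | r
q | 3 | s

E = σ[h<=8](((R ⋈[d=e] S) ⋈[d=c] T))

Per-node cardinality:
  R → 4
  S → 3
  (R ⋈[d=e] S) → 1
  T → 4
  ((R ⋈[d=e] S) ⋈[d=c] T) → 1
  σ[h<=8](((R ⋈[d=e] S) ⋈[d=c] T)) → 1

|E| = 1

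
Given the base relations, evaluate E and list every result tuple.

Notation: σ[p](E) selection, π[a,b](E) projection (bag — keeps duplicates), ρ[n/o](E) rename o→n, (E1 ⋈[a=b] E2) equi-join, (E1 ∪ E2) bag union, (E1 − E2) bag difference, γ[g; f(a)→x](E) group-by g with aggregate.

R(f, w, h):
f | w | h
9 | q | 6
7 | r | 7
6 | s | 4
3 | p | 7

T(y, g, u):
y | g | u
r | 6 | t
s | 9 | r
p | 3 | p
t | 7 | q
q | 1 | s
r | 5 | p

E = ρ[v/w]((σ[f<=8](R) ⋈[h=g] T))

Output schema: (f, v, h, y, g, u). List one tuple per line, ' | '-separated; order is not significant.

Row counts bottom-up:
  R → 4
  σ[f<=8](R) → 3
  T → 6
  (σ[f<=8](R) ⋈[h=g] T) → 2
  ρ[v/w]((σ[f<=8](R) ⋈[h=g] T)) → 2

== RESULT ==
f | v | h | y | g | u
3 | p | 7 | t | 7 | q
7 | r | 7 | t | 7 | q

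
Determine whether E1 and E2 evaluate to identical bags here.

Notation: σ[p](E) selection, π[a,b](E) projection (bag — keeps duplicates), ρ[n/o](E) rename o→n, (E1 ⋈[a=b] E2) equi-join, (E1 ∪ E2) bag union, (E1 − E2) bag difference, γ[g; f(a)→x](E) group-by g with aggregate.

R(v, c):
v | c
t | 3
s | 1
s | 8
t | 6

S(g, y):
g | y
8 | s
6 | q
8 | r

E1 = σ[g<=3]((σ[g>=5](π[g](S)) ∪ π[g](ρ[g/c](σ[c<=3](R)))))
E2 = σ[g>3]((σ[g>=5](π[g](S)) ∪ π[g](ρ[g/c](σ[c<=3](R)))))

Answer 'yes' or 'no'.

E1 per-node cardinality:
  S → 3
  π[g](S) → 3
  σ[g>=5](π[g](S)) → 3
  R → 4
  σ[c<=3](R) → 2
  ρ[g/c](σ[c<=3](R)) → 2
  π[g](ρ[g/c](σ[c<=3](R))) → 2
  (σ[g>=5](π[g](S)) ∪ π[g](ρ[g/c](σ[c<=3](R)))) → 5
  σ[g<=3]((σ[g>=5](π[g](S)) ∪ π[g](ρ[g/c](σ[c<=3](R))))) → 2
E2 per-node cardinality:
  S → 3
  π[g](S) → 3
  σ[g>=5](π[g](S)) → 3
  R → 4
  σ[c<=3](R) → 2
  ρ[g/c](σ[c<=3](R)) → 2
  π[g](ρ[g/c](σ[c<=3](R))) → 2
  (σ[g>=5](π[g](S)) ∪ π[g](ρ[g/c](σ[c<=3](R)))) → 5
  σ[g>3]((σ[g>=5](π[g](S)) ∪ π[g](ρ[g/c](σ[c<=3](R))))) → 3

E1 result:
g
1
3
E2 result:
g
6
8
8
Witness: (6,) appears 0× in E1 but 1× in E2.

no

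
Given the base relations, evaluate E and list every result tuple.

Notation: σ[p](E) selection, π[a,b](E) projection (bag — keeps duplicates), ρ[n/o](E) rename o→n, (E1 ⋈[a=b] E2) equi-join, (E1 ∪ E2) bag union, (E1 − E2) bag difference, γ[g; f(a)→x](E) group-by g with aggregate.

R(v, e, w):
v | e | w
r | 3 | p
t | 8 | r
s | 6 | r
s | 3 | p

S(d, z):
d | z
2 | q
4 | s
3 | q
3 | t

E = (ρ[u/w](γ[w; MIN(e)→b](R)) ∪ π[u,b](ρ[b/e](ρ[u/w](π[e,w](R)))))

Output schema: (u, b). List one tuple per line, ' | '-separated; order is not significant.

Stepwise |·|:
  R → 4
  γ[w; MIN(e)→b](R) → 2
  ρ[u/w](γ[w; MIN(e)→b](R)) → 2
  R → 4
  π[e,w](R) → 4
  ρ[u/w](π[e,w](R)) → 4
  ρ[b/e](ρ[u/w](π[e,w](R))) → 4
  π[u,b](ρ[b/e](ρ[u/w](π[e,w](R)))) → 4
  (ρ[u/w](γ[w; MIN(e)→b](R)) ∪ π[u,b](ρ[b/e](ρ[u/w](π[e,w](R))))) → 6

== RESULT ==
u | b
p | 3
p | 3
p | 3
r | 6
r | 6
r | 8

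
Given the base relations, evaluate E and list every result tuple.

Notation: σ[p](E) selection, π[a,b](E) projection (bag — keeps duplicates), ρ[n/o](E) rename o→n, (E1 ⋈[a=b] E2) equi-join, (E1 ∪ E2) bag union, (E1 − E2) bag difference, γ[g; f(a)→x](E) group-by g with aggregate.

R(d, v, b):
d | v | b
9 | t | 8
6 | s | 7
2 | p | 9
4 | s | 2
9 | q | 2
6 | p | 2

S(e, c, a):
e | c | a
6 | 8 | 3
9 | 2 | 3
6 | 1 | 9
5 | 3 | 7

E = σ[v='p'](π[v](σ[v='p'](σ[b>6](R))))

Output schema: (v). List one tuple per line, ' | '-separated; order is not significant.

Subexpression sizes:
  R → 6
  σ[b>6](R) → 3
  σ[v='p'](σ[b>6](R)) → 1
  π[v](σ[v='p'](σ[b>6](R))) → 1
  σ[v='p'](π[v](σ[v='p'](σ[b>6](R)))) → 1

== RESULT ==
v
p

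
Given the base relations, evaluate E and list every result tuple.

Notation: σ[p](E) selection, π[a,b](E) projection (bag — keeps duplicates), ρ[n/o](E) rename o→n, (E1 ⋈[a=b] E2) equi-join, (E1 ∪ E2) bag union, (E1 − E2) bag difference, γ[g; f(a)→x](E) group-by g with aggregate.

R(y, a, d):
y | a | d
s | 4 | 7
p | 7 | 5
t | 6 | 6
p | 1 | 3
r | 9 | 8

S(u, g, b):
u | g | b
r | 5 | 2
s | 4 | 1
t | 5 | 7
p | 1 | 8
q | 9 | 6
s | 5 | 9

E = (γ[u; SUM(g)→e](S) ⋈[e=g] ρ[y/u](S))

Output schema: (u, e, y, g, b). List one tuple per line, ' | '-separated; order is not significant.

Per-node cardinality:
  S → 6
  γ[u; SUM(g)→e](S) → 5
  S → 6
  ρ[y/u](S) → 6
  (γ[u; SUM(g)→e](S) ⋈[e=g] ρ[y/u](S)) → 9

== RESULT ==
u | e | y | g | b
p | 1 | p | 1 | 8
q | 9 | q | 9 | 6
r | 5 | r | 5 | 2
r | 5 | s | 5 | 9
r | 5 | t | 5 | 7
s | 9 | q | 9 | 6
t | 5 | r | 5 | 2
t | 5 | s | 5 | 9
t | 5 | t | 5 | 7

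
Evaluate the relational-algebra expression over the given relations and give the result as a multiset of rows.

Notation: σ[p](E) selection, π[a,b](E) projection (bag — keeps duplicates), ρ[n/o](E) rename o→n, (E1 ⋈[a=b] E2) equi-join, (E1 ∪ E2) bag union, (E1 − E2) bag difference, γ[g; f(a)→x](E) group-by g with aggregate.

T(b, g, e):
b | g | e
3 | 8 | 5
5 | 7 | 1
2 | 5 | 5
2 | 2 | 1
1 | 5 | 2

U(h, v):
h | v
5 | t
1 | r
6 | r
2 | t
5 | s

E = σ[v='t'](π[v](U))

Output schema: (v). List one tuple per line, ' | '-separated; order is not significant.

Stepwise |·|:
  U → 5
  π[v](U) → 5
  σ[v='t'](π[v](U)) → 2

== RESULT ==
v
t
t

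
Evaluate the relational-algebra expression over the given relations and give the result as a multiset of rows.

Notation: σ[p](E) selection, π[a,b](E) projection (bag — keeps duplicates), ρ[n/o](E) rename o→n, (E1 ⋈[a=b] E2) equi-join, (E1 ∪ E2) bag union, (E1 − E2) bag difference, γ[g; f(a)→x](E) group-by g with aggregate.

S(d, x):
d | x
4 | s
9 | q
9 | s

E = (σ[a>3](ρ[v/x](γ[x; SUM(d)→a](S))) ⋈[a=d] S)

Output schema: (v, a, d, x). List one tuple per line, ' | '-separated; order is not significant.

Per-node cardinality:
  S → 3
  γ[x; SUM(d)→a](S) → 2
  ρ[v/x](γ[x; SUM(d)→a](S)) → 2
  σ[a>3](ρ[v/x](γ[x; SUM(d)→a](S))) → 2
  S → 3
  (σ[a>3](ρ[v/x](γ[x; SUM(d)→a](S))) ⋈[a=d] S) → 2

== RESULT ==
v | a | d | x
q | 9 | 9 | q
q | 9 | 9 | s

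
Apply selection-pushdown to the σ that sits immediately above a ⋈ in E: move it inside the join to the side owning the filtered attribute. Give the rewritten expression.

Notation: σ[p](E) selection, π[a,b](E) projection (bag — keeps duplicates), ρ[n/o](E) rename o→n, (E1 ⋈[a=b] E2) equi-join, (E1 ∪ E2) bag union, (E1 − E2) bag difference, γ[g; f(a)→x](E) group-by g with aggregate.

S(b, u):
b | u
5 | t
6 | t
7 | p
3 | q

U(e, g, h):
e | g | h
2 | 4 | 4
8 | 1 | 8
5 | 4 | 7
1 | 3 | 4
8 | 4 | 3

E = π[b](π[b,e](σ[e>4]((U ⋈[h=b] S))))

σ filters on e, owned by the left side.
E' = π[b](π[b,e]((σ[e>4](U) ⋈[h=b] S)))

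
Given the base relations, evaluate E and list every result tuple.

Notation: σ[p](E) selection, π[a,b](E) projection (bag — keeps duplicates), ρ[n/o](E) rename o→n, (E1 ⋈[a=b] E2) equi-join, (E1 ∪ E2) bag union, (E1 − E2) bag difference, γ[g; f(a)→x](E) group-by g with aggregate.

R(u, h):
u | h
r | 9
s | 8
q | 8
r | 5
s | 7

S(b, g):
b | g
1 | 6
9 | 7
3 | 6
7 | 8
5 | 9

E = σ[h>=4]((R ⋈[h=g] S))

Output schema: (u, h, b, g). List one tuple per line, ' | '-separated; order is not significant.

Stepwise |·|:
  R → 5
  S → 5
  (R ⋈[h=g] S) → 4
  σ[h>=4]((R ⋈[h=g] S)) → 4

== RESULT ==
u | h | b | g
q | 8 | 7 | 8
r | 9 | 5 | 9
s | 7 | 9 | 7
s | 8 | 7 | 8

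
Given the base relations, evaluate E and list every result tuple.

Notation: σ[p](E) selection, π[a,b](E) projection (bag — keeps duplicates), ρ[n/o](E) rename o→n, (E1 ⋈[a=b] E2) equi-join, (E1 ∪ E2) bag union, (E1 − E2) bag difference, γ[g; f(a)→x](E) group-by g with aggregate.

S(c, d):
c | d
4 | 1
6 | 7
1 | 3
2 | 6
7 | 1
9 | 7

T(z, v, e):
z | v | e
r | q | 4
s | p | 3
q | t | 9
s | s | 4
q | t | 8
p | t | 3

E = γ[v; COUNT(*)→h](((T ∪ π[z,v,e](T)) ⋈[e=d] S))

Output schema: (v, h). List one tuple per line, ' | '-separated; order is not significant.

Per-node cardinality:
  T → 6
  T → 6
  π[z,v,e](T) → 6
  (T ∪ π[z,v,e](T)) → 12
  S → 6
  ((T ∪ π[z,v,e](T)) ⋈[e=d] S) → 4
  γ[v; COUNT(*)→h](((T ∪ π[z,v,e](T)) ⋈[e=d] S)) → 2

== RESULT ==
v | h
p | 2
t | 2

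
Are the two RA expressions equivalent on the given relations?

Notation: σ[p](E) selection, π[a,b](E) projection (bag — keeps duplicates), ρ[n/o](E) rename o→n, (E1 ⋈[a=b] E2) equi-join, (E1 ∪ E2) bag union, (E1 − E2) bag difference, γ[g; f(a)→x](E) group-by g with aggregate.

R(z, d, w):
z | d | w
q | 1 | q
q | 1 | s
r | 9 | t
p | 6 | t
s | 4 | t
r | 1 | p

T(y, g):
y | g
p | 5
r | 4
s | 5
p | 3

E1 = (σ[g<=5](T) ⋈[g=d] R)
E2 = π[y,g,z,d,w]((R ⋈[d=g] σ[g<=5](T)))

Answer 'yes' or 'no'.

E1 row counts bottom-up:
  T → 4
  σ[g<=5](T) → 4
  R → 6
  (σ[g<=5](T) ⋈[g=d] R) → 1
E2 row counts bottom-up:
  R → 6
  T → 4
  σ[g<=5](T) → 4
  (R ⋈[d=g] σ[g<=5](T)) → 1
  π[y,g,z,d,w]((R ⋈[d=g] σ[g<=5](T))) → 1

E1 and E2 produce the same multiset:
y | g | z | d | w
r | 4 | s | 4 | t

yes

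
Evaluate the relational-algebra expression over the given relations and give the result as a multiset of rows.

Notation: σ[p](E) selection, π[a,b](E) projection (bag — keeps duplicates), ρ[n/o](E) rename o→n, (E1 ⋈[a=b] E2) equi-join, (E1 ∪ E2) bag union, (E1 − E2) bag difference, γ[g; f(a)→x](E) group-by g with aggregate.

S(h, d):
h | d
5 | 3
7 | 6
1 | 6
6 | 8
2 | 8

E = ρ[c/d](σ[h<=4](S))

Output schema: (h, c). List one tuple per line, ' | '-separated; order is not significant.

Subexpression sizes:
  S → 5
  σ[h<=4](S) → 2
  ρ[c/d](σ[h<=4](S)) → 2

== RESULT ==
h | c
1 | 6
2 | 8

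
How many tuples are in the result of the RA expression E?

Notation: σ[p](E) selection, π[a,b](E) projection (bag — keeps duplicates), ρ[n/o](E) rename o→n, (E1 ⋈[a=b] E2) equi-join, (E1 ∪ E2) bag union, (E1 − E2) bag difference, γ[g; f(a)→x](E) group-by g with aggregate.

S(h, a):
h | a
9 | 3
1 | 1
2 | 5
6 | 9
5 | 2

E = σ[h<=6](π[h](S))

Stepwise |·|:
  S → 5
  π[h](S) → 5
  σ[h<=6](π[h](S)) → 4

|E| = 4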